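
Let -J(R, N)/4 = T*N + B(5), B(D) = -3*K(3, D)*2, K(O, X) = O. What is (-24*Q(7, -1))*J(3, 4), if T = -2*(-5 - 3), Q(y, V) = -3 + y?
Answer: 17664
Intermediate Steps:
T = 16 (T = -2*(-8) = 16)
B(D) = -18 (B(D) = -3*3*2 = -9*2 = -18)
J(R, N) = 72 - 64*N (J(R, N) = -4*(16*N - 18) = -4*(-18 + 16*N) = 72 - 64*N)
(-24*Q(7, -1))*J(3, 4) = (-24*(-3 + 7))*(72 - 64*4) = (-24*4)*(72 - 256) = -96*(-184) = 17664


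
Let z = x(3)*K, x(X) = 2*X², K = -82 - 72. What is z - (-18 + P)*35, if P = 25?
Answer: -3017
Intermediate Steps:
K = -154
z = -2772 (z = (2*3²)*(-154) = (2*9)*(-154) = 18*(-154) = -2772)
z - (-18 + P)*35 = -2772 - (-18 + 25)*35 = -2772 - 7*35 = -2772 - 1*245 = -2772 - 245 = -3017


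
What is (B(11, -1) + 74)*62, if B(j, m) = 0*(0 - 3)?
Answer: 4588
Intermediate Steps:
B(j, m) = 0 (B(j, m) = 0*(-3) = 0)
(B(11, -1) + 74)*62 = (0 + 74)*62 = 74*62 = 4588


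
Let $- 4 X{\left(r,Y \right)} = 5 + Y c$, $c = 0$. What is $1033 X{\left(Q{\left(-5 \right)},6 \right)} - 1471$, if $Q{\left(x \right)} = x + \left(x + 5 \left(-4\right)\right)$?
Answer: $- \frac{11049}{4} \approx -2762.3$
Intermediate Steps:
$Q{\left(x \right)} = -20 + 2 x$ ($Q{\left(x \right)} = x + \left(x - 20\right) = x + \left(-20 + x\right) = -20 + 2 x$)
$X{\left(r,Y \right)} = - \frac{5}{4}$ ($X{\left(r,Y \right)} = - \frac{5 + Y 0}{4} = - \frac{5 + 0}{4} = \left(- \frac{1}{4}\right) 5 = - \frac{5}{4}$)
$1033 X{\left(Q{\left(-5 \right)},6 \right)} - 1471 = 1033 \left(- \frac{5}{4}\right) - 1471 = - \frac{5165}{4} - 1471 = - \frac{11049}{4}$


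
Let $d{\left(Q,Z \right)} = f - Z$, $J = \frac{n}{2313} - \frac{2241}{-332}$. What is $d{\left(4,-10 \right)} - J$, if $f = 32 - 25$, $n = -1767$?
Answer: $\frac{33967}{3084} \approx 11.014$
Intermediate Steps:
$f = 7$
$J = \frac{18461}{3084}$ ($J = - \frac{1767}{2313} - \frac{2241}{-332} = \left(-1767\right) \frac{1}{2313} - - \frac{27}{4} = - \frac{589}{771} + \frac{27}{4} = \frac{18461}{3084} \approx 5.9861$)
$d{\left(Q,Z \right)} = 7 - Z$
$d{\left(4,-10 \right)} - J = \left(7 - -10\right) - \frac{18461}{3084} = \left(7 + 10\right) - \frac{18461}{3084} = 17 - \frac{18461}{3084} = \frac{33967}{3084}$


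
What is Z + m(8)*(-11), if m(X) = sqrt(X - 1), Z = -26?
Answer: -26 - 11*sqrt(7) ≈ -55.103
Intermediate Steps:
m(X) = sqrt(-1 + X)
Z + m(8)*(-11) = -26 + sqrt(-1 + 8)*(-11) = -26 + sqrt(7)*(-11) = -26 - 11*sqrt(7)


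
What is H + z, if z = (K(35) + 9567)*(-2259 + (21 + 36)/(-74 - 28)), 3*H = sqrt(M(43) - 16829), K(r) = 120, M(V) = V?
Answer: -744203775/34 + I*sqrt(16786)/3 ≈ -2.1888e+7 + 43.187*I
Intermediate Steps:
H = I*sqrt(16786)/3 (H = sqrt(43 - 16829)/3 = sqrt(-16786)/3 = (I*sqrt(16786))/3 = I*sqrt(16786)/3 ≈ 43.187*I)
z = -744203775/34 (z = (120 + 9567)*(-2259 + (21 + 36)/(-74 - 28)) = 9687*(-2259 + 57/(-102)) = 9687*(-2259 + 57*(-1/102)) = 9687*(-2259 - 19/34) = 9687*(-76825/34) = -744203775/34 ≈ -2.1888e+7)
H + z = I*sqrt(16786)/3 - 744203775/34 = -744203775/34 + I*sqrt(16786)/3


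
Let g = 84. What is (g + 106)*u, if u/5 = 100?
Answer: 95000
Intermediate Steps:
u = 500 (u = 5*100 = 500)
(g + 106)*u = (84 + 106)*500 = 190*500 = 95000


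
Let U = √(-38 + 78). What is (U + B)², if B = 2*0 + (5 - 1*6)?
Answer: 41 - 4*√10 ≈ 28.351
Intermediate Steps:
B = -1 (B = 0 + (5 - 6) = 0 - 1 = -1)
U = 2*√10 (U = √40 = 2*√10 ≈ 6.3246)
(U + B)² = (2*√10 - 1)² = (-1 + 2*√10)²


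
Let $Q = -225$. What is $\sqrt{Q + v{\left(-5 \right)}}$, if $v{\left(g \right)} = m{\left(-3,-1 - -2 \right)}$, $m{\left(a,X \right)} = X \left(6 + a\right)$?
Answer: $i \sqrt{222} \approx 14.9 i$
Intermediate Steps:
$v{\left(g \right)} = 3$ ($v{\left(g \right)} = \left(-1 - -2\right) \left(6 - 3\right) = \left(-1 + 2\right) 3 = 1 \cdot 3 = 3$)
$\sqrt{Q + v{\left(-5 \right)}} = \sqrt{-225 + 3} = \sqrt{-222} = i \sqrt{222}$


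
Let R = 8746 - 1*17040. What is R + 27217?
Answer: 18923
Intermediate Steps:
R = -8294 (R = 8746 - 17040 = -8294)
R + 27217 = -8294 + 27217 = 18923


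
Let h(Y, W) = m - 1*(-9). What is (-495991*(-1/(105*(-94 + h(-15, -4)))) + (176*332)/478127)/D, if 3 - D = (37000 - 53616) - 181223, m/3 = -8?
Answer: -236477934617/1082623774134630 ≈ -0.00021843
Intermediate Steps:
m = -24 (m = 3*(-8) = -24)
h(Y, W) = -15 (h(Y, W) = -24 - 1*(-9) = -24 + 9 = -15)
D = 197842 (D = 3 - ((37000 - 53616) - 181223) = 3 - (-16616 - 181223) = 3 - 1*(-197839) = 3 + 197839 = 197842)
(-495991*(-1/(105*(-94 + h(-15, -4)))) + (176*332)/478127)/D = (-495991*(-1/(105*(-94 - 15))) + (176*332)/478127)/197842 = (-495991/((-105*(-109))) + 58432*(1/478127))*(1/197842) = (-495991/11445 + 58432/478127)*(1/197842) = -236477934617/5472163515*1/197842 = -236477934617/1082623774134630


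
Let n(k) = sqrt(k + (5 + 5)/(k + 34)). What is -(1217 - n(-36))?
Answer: -1217 + I*sqrt(41) ≈ -1217.0 + 6.4031*I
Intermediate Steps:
n(k) = sqrt(k + 10/(34 + k))
-(1217 - n(-36)) = -(1217 - sqrt((10 - 36*(34 - 36))/(34 - 36))) = -(1217 - sqrt((10 - 36*(-2))/(-2))) = -(1217 - sqrt(-(10 + 72)/2)) = -(1217 - sqrt(-1/2*82)) = -(1217 - sqrt(-41)) = -(1217 - I*sqrt(41)) = -1217 + I*sqrt(41)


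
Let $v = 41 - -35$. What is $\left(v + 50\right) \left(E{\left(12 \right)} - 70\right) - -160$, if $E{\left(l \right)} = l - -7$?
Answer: $-6266$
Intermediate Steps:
$E{\left(l \right)} = 7 + l$ ($E{\left(l \right)} = l + 7 = 7 + l$)
$v = 76$ ($v = 41 + 35 = 76$)
$\left(v + 50\right) \left(E{\left(12 \right)} - 70\right) - -160 = \left(76 + 50\right) \left(\left(7 + 12\right) - 70\right) - -160 = 126 \left(19 - 70\right) + 160 = 126 \left(-51\right) + 160 = -6426 + 160 = -6266$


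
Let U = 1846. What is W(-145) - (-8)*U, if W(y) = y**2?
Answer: 35793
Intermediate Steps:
W(-145) - (-8)*U = (-145)**2 - (-8)*1846 = 21025 - 1*(-14768) = 21025 + 14768 = 35793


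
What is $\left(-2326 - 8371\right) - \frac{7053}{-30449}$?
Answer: $- \frac{325705900}{30449} \approx -10697.0$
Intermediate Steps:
$\left(-2326 - 8371\right) - \frac{7053}{-30449} = -10697 - - \frac{7053}{30449} = -10697 + \frac{7053}{30449} = - \frac{325705900}{30449}$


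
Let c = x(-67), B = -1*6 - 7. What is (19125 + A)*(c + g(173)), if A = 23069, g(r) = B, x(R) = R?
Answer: -3375520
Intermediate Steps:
B = -13 (B = -6 - 7 = -13)
c = -67
g(r) = -13
(19125 + A)*(c + g(173)) = (19125 + 23069)*(-67 - 13) = 42194*(-80) = -3375520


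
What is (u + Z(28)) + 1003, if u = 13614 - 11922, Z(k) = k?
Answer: 2723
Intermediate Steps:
u = 1692
(u + Z(28)) + 1003 = (1692 + 28) + 1003 = 1720 + 1003 = 2723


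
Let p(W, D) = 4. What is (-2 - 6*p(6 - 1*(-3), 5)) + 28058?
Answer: 28032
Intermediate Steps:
(-2 - 6*p(6 - 1*(-3), 5)) + 28058 = (-2 - 6*4) + 28058 = (-2 - 24) + 28058 = -26 + 28058 = 28032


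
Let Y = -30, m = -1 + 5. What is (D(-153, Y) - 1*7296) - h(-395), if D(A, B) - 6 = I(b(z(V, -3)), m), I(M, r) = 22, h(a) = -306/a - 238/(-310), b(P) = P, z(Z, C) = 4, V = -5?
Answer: -89015547/12245 ≈ -7269.5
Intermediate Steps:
m = 4
h(a) = 119/155 - 306/a (h(a) = -306/a - 238*(-1/310) = -306/a + 119/155 = 119/155 - 306/a)
D(A, B) = 28 (D(A, B) = 6 + 22 = 28)
(D(-153, Y) - 1*7296) - h(-395) = (28 - 1*7296) - (119/155 - 306/(-395)) = (28 - 7296) - (119/155 - 306*(-1/395)) = -7268 - (119/155 + 306/395) = -7268 - 1*18887/12245 = -7268 - 18887/12245 = -89015547/12245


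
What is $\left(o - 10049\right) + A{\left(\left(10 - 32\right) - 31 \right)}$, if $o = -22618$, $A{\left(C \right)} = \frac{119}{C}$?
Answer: $- \frac{1731470}{53} \approx -32669.0$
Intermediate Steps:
$\left(o - 10049\right) + A{\left(\left(10 - 32\right) - 31 \right)} = \left(-22618 - 10049\right) + \frac{119}{\left(10 - 32\right) - 31} = -32667 + \frac{119}{\left(10 - 32\right) - 31} = -32667 + \frac{119}{-22 - 31} = -32667 + \frac{119}{-53} = -32667 + 119 \left(- \frac{1}{53}\right) = -32667 - \frac{119}{53} = - \frac{1731470}{53}$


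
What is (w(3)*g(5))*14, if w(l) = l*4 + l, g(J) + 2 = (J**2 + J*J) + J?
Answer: 11130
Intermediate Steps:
g(J) = -2 + J + 2*J**2 (g(J) = -2 + ((J**2 + J*J) + J) = -2 + ((J**2 + J**2) + J) = -2 + (2*J**2 + J) = -2 + (J + 2*J**2) = -2 + J + 2*J**2)
w(l) = 5*l (w(l) = 4*l + l = 5*l)
(w(3)*g(5))*14 = ((5*3)*(-2 + 5 + 2*5**2))*14 = (15*(-2 + 5 + 2*25))*14 = (15*(-2 + 5 + 50))*14 = (15*53)*14 = 795*14 = 11130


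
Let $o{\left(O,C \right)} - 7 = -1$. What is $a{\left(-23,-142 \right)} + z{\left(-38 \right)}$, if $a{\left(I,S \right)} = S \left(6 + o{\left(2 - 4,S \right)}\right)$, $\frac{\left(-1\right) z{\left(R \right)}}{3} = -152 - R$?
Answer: $-1362$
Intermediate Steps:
$z{\left(R \right)} = 456 + 3 R$ ($z{\left(R \right)} = - 3 \left(-152 - R\right) = 456 + 3 R$)
$o{\left(O,C \right)} = 6$ ($o{\left(O,C \right)} = 7 - 1 = 6$)
$a{\left(I,S \right)} = 12 S$ ($a{\left(I,S \right)} = S \left(6 + 6\right) = S 12 = 12 S$)
$a{\left(-23,-142 \right)} + z{\left(-38 \right)} = 12 \left(-142\right) + \left(456 + 3 \left(-38\right)\right) = -1704 + \left(456 - 114\right) = -1704 + 342 = -1362$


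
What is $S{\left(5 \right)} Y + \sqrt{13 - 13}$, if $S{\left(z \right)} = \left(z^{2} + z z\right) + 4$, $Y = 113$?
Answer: $6102$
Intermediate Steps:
$S{\left(z \right)} = 4 + 2 z^{2}$ ($S{\left(z \right)} = \left(z^{2} + z^{2}\right) + 4 = 2 z^{2} + 4 = 4 + 2 z^{2}$)
$S{\left(5 \right)} Y + \sqrt{13 - 13} = \left(4 + 2 \cdot 5^{2}\right) 113 + \sqrt{13 - 13} = \left(4 + 2 \cdot 25\right) 113 + \sqrt{0} = \left(4 + 50\right) 113 + 0 = 54 \cdot 113 + 0 = 6102 + 0 = 6102$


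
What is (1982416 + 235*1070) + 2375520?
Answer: 4609386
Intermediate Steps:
(1982416 + 235*1070) + 2375520 = (1982416 + 251450) + 2375520 = 2233866 + 2375520 = 4609386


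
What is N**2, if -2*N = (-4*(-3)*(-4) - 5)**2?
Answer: 7890481/4 ≈ 1.9726e+6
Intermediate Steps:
N = -2809/2 (N = -(-4*(-3)*(-4) - 5)**2/2 = -(12*(-4) - 5)**2/2 = -(-48 - 5)**2/2 = -1/2*(-53)**2 = -1/2*2809 = -2809/2 ≈ -1404.5)
N**2 = (-2809/2)**2 = 7890481/4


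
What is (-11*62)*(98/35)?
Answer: -9548/5 ≈ -1909.6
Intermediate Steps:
(-11*62)*(98/35) = -66836/35 = -682*14/5 = -9548/5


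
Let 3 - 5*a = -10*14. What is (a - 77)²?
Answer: 58564/25 ≈ 2342.6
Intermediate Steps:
a = 143/5 (a = ⅗ - (-2)*14 = ⅗ - ⅕*(-140) = ⅗ + 28 = 143/5 ≈ 28.600)
(a - 77)² = (143/5 - 77)² = (-242/5)² = 58564/25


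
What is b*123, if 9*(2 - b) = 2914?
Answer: -118736/3 ≈ -39579.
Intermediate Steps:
b = -2896/9 (b = 2 - ⅑*2914 = 2 - 2914/9 = -2896/9 ≈ -321.78)
b*123 = -2896/9*123 = -118736/3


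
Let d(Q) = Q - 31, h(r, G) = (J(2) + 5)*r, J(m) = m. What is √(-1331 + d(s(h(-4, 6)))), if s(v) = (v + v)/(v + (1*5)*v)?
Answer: I*√12255/3 ≈ 36.901*I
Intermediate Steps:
h(r, G) = 7*r (h(r, G) = (2 + 5)*r = 7*r)
s(v) = ⅓ (s(v) = (2*v)/(v + 5*v) = (2*v)/((6*v)) = (2*v)*(1/(6*v)) = ⅓)
d(Q) = -31 + Q
√(-1331 + d(s(h(-4, 6)))) = √(-1331 + (-31 + ⅓)) = √(-1331 - 92/3) = √(-4085/3) = I*√12255/3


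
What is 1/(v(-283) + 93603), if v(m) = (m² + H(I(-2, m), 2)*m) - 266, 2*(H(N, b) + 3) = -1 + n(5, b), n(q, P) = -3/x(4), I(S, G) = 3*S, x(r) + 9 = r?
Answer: 5/871658 ≈ 5.7362e-6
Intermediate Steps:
x(r) = -9 + r
n(q, P) = ⅗ (n(q, P) = -3/(-9 + 4) = -3/(-5) = -3*(-⅕) = ⅗)
H(N, b) = -16/5 (H(N, b) = -3 + (-1 + ⅗)/2 = -3 + (½)*(-⅖) = -3 - ⅕ = -16/5)
v(m) = -266 + m² - 16*m/5 (v(m) = (m² - 16*m/5) - 266 = -266 + m² - 16*m/5)
1/(v(-283) + 93603) = 1/((-266 + (-283)² - 16/5*(-283)) + 93603) = 1/((-266 + 80089 + 4528/5) + 93603) = 1/(403643/5 + 93603) = 1/(871658/5) = 5/871658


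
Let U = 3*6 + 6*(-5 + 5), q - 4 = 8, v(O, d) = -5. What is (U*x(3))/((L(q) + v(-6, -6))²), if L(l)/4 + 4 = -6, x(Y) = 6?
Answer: 4/75 ≈ 0.053333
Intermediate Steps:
q = 12 (q = 4 + 8 = 12)
U = 18 (U = 18 + 6*0 = 18 + 0 = 18)
L(l) = -40 (L(l) = -16 + 4*(-6) = -16 - 24 = -40)
(U*x(3))/((L(q) + v(-6, -6))²) = (18*6)/((-40 - 5)²) = 108/((-45)²) = 108/2025 = 108*(1/2025) = 4/75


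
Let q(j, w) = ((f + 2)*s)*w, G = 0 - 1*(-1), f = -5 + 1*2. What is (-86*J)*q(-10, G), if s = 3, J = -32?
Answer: -8256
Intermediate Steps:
f = -3 (f = -5 + 2 = -3)
G = 1 (G = 0 + 1 = 1)
q(j, w) = -3*w (q(j, w) = ((-3 + 2)*3)*w = (-1*3)*w = -3*w)
(-86*J)*q(-10, G) = (-86*(-32))*(-3*1) = 2752*(-3) = -8256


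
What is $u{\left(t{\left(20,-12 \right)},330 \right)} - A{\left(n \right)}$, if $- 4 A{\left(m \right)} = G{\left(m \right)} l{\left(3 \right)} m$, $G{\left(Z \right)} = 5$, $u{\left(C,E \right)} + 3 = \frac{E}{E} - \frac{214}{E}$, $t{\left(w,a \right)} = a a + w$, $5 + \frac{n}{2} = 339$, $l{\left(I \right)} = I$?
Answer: $\frac{412888}{165} \approx 2502.4$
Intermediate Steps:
$n = 668$ ($n = -10 + 2 \cdot 339 = -10 + 678 = 668$)
$t{\left(w,a \right)} = w + a^{2}$ ($t{\left(w,a \right)} = a^{2} + w = w + a^{2}$)
$u{\left(C,E \right)} = -2 - \frac{214}{E}$ ($u{\left(C,E \right)} = -3 - \left(\frac{214}{E} - \frac{E}{E}\right) = -3 + \left(1 - \frac{214}{E}\right) = -2 - \frac{214}{E}$)
$A{\left(m \right)} = - \frac{15 m}{4}$ ($A{\left(m \right)} = - \frac{5 \cdot 3 m}{4} = - \frac{15 m}{4}$)
$u{\left(t{\left(20,-12 \right)},330 \right)} - A{\left(n \right)} = \left(-2 - \frac{214}{330}\right) - \left(- \frac{15}{4}\right) 668 = \left(-2 - \frac{107}{165}\right) - -2505 = \left(-2 - \frac{107}{165}\right) + 2505 = - \frac{437}{165} + 2505 = \frac{412888}{165}$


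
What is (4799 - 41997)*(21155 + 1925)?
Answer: -858529840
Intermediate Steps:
(4799 - 41997)*(21155 + 1925) = -37198*23080 = -858529840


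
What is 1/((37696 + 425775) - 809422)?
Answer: -1/345951 ≈ -2.8906e-6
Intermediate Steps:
1/((37696 + 425775) - 809422) = 1/(463471 - 809422) = 1/(-345951) = -1/345951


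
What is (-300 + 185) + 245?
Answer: 130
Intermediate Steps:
(-300 + 185) + 245 = -115 + 245 = 130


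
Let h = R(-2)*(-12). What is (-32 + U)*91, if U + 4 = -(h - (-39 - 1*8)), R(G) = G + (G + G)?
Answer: -14105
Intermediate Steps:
R(G) = 3*G (R(G) = G + 2*G = 3*G)
h = 72 (h = (3*(-2))*(-12) = -6*(-12) = 72)
U = -123 (U = -4 - (72 - (-39 - 1*8)) = -4 - (72 - (-39 - 8)) = -4 - (72 - 1*(-47)) = -4 - (72 + 47) = -4 - 1*119 = -4 - 119 = -123)
(-32 + U)*91 = (-32 - 123)*91 = -155*91 = -14105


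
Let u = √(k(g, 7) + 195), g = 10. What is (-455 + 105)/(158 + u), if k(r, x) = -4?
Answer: -7900/3539 + 50*√191/3539 ≈ -2.0370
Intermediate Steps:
u = √191 (u = √(-4 + 195) = √191 ≈ 13.820)
(-455 + 105)/(158 + u) = (-455 + 105)/(158 + √191) = -350/(158 + √191)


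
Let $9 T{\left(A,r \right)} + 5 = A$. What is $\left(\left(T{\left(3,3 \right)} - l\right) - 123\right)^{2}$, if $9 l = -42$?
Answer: $\frac{1138489}{81} \approx 14055.0$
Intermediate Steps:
$l = - \frac{14}{3}$ ($l = \frac{1}{9} \left(-42\right) = - \frac{14}{3} \approx -4.6667$)
$T{\left(A,r \right)} = - \frac{5}{9} + \frac{A}{9}$
$\left(\left(T{\left(3,3 \right)} - l\right) - 123\right)^{2} = \left(\left(\left(- \frac{5}{9} + \frac{1}{9} \cdot 3\right) - - \frac{14}{3}\right) - 123\right)^{2} = \left(\left(\left(- \frac{5}{9} + \frac{1}{3}\right) + \frac{14}{3}\right) - 123\right)^{2} = \left(\left(- \frac{2}{9} + \frac{14}{3}\right) - 123\right)^{2} = \left(\frac{40}{9} - 123\right)^{2} = \left(- \frac{1067}{9}\right)^{2} = \frac{1138489}{81}$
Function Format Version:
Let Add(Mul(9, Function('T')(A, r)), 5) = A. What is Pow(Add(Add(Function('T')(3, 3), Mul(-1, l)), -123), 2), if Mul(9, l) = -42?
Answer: Rational(1138489, 81) ≈ 14055.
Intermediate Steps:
l = Rational(-14, 3) (l = Mul(Rational(1, 9), -42) = Rational(-14, 3) ≈ -4.6667)
Function('T')(A, r) = Add(Rational(-5, 9), Mul(Rational(1, 9), A))
Pow(Add(Add(Function('T')(3, 3), Mul(-1, l)), -123), 2) = Pow(Add(Add(Add(Rational(-5, 9), Mul(Rational(1, 9), 3)), Mul(-1, Rational(-14, 3))), -123), 2) = Pow(Add(Add(Add(Rational(-5, 9), Rational(1, 3)), Rational(14, 3)), -123), 2) = Pow(Add(Add(Rational(-2, 9), Rational(14, 3)), -123), 2) = Pow(Add(Rational(40, 9), -123), 2) = Pow(Rational(-1067, 9), 2) = Rational(1138489, 81)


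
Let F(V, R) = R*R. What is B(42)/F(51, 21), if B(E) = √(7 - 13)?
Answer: I*√6/441 ≈ 0.0055544*I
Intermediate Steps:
F(V, R) = R²
B(E) = I*√6 (B(E) = √(-6) = I*√6)
B(42)/F(51, 21) = (I*√6)/(21²) = (I*√6)/441 = (I*√6)*(1/441) = I*√6/441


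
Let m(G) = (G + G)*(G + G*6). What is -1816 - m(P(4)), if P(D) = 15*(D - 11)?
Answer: -156166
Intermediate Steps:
P(D) = -165 + 15*D (P(D) = 15*(-11 + D) = -165 + 15*D)
m(G) = 14*G**2 (m(G) = (2*G)*(G + 6*G) = (2*G)*(7*G) = 14*G**2)
-1816 - m(P(4)) = -1816 - 14*(-165 + 15*4)**2 = -1816 - 14*(-165 + 60)**2 = -1816 - 14*(-105)**2 = -1816 - 14*11025 = -1816 - 1*154350 = -1816 - 154350 = -156166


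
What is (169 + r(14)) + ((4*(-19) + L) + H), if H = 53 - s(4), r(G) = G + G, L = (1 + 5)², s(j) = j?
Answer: 206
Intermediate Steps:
L = 36 (L = 6² = 36)
r(G) = 2*G
H = 49 (H = 53 - 1*4 = 53 - 4 = 49)
(169 + r(14)) + ((4*(-19) + L) + H) = (169 + 2*14) + ((4*(-19) + 36) + 49) = (169 + 28) + ((-76 + 36) + 49) = 197 + (-40 + 49) = 197 + 9 = 206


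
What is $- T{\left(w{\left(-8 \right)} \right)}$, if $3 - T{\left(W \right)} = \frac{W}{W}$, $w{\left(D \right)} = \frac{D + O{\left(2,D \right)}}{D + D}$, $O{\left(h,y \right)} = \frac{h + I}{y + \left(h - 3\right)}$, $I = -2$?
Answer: $-2$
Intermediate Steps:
$O{\left(h,y \right)} = \frac{-2 + h}{-3 + h + y}$ ($O{\left(h,y \right)} = \frac{h - 2}{y + \left(h - 3\right)} = \frac{-2 + h}{y + \left(h - 3\right)} = \frac{-2 + h}{y + \left(-3 + h\right)} = \frac{-2 + h}{-3 + h + y}$)
$w{\left(D \right)} = \frac{1}{2}$ ($w{\left(D \right)} = \frac{D + \frac{-2 + 2}{-3 + 2 + D}}{D + D} = \frac{D + \frac{1}{-1 + D} 0}{2 D} = \left(D + 0\right) \frac{1}{2 D} = D \frac{1}{2 D} = \frac{1}{2}$)
$T{\left(W \right)} = 2$ ($T{\left(W \right)} = 3 - \frac{W}{W} = 3 - 1 = 2$)
$- T{\left(w{\left(-8 \right)} \right)} = \left(-1\right) 2 = -2$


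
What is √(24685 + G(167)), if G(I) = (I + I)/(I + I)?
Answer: √24686 ≈ 157.12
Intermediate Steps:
G(I) = 1 (G(I) = (2*I)/((2*I)) = (2*I)*(1/(2*I)) = 1)
√(24685 + G(167)) = √(24685 + 1) = √24686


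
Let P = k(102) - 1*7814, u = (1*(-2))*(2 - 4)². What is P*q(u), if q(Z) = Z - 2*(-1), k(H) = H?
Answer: 46272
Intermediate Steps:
u = -8 (u = -2*(-2)² = -2*4 = -8)
P = -7712 (P = 102 - 1*7814 = 102 - 7814 = -7712)
q(Z) = 2 + Z (q(Z) = Z + 2 = 2 + Z)
P*q(u) = -7712*(2 - 8) = -7712*(-6) = 46272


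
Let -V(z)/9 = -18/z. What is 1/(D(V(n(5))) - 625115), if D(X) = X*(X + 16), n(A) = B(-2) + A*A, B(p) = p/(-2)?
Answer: -169/105621026 ≈ -1.6001e-6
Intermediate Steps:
B(p) = -p/2 (B(p) = p*(-1/2) = -p/2)
n(A) = 1 + A**2 (n(A) = -1/2*(-2) + A*A = 1 + A**2)
V(z) = 162/z (V(z) = -(-162)/z = 162/z)
D(X) = X*(16 + X)
1/(D(V(n(5))) - 625115) = 1/((162/(1 + 5**2))*(16 + 162/(1 + 5**2)) - 625115) = 1/((162/(1 + 25))*(16 + 162/(1 + 25)) - 625115) = 1/((162/26)*(16 + 162/26) - 625115) = 1/((162*(1/26))*(16 + 162*(1/26)) - 625115) = 1/(81*(16 + 81/13)/13 - 625115) = 1/((81/13)*(289/13) - 625115) = 1/(23409/169 - 625115) = 1/(-105621026/169) = -169/105621026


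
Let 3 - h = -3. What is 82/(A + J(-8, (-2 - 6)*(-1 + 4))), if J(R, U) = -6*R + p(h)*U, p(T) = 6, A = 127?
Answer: 82/31 ≈ 2.6452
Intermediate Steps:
h = 6 (h = 3 - 1*(-3) = 3 + 3 = 6)
J(R, U) = -6*R + 6*U
82/(A + J(-8, (-2 - 6)*(-1 + 4))) = 82/(127 + (-6*(-8) + 6*((-2 - 6)*(-1 + 4)))) = 82/(127 + (48 + 6*(-8*3))) = 82/(127 + (48 + 6*(-24))) = 82/(127 + (48 - 144)) = 82/(127 - 96) = 82/31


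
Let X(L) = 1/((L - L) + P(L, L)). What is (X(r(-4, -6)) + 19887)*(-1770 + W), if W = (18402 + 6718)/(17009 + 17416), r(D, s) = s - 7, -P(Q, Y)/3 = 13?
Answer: -9447816554192/268515 ≈ -3.5185e+7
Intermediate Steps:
P(Q, Y) = -39 (P(Q, Y) = -3*13 = -39)
r(D, s) = -7 + s
X(L) = -1/39 (X(L) = 1/((L - L) - 39) = 1/(0 - 39) = 1/(-39) = -1/39)
W = 5024/6885 (W = 25120/34425 = 25120*(1/34425) = 5024/6885 ≈ 0.72970)
(X(r(-4, -6)) + 19887)*(-1770 + W) = (-1/39 + 19887)*(-1770 + 5024/6885) = (775592/39)*(-12181426/6885) = -9447816554192/268515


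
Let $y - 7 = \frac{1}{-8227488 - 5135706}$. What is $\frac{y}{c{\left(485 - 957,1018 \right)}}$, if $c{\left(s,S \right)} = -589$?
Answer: $- \frac{93542357}{7870921266} \approx -0.011885$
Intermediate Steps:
$y = \frac{93542357}{13363194}$ ($y = 7 + \frac{1}{-8227488 - 5135706} = 7 + \frac{1}{-13363194} = 7 - \frac{1}{13363194} = \frac{93542357}{13363194} \approx 7.0$)
$\frac{y}{c{\left(485 - 957,1018 \right)}} = \frac{93542357}{13363194 \left(-589\right)} = \frac{93542357}{13363194} \left(- \frac{1}{589}\right) = - \frac{93542357}{7870921266}$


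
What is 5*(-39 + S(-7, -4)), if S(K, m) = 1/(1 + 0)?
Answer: -190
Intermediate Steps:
S(K, m) = 1 (S(K, m) = 1/1 = 1)
5*(-39 + S(-7, -4)) = 5*(-39 + 1) = 5*(-38) = -190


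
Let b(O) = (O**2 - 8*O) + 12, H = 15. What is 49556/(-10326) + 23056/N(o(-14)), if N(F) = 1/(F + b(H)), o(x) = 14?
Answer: 15593969990/5163 ≈ 3.0203e+6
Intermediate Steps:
b(O) = 12 + O**2 - 8*O
N(F) = 1/(117 + F) (N(F) = 1/(F + (12 + 15**2 - 8*15)) = 1/(F + (12 + 225 - 120)) = 1/(F + 117) = 1/(117 + F))
49556/(-10326) + 23056/N(o(-14)) = 49556/(-10326) + 23056/(1/(117 + 14)) = 49556*(-1/10326) + 23056/(1/131) = -24778/5163 + 23056/(1/131) = -24778/5163 + 23056*131 = -24778/5163 + 3020336 = 15593969990/5163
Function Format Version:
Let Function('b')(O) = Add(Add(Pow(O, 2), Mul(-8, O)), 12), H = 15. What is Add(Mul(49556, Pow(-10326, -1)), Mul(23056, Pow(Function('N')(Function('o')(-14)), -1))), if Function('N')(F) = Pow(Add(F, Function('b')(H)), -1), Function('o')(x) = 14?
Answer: Rational(15593969990, 5163) ≈ 3.0203e+6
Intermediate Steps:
Function('b')(O) = Add(12, Pow(O, 2), Mul(-8, O))
Function('N')(F) = Pow(Add(117, F), -1) (Function('N')(F) = Pow(Add(F, Add(12, Pow(15, 2), Mul(-8, 15))), -1) = Pow(Add(F, Add(12, 225, -120)), -1) = Pow(Add(F, 117), -1) = Pow(Add(117, F), -1))
Add(Mul(49556, Pow(-10326, -1)), Mul(23056, Pow(Function('N')(Function('o')(-14)), -1))) = Add(Mul(49556, Pow(-10326, -1)), Mul(23056, Pow(Pow(Add(117, 14), -1), -1))) = Add(Mul(49556, Rational(-1, 10326)), Mul(23056, Pow(Pow(131, -1), -1))) = Add(Rational(-24778, 5163), Mul(23056, Pow(Rational(1, 131), -1))) = Add(Rational(-24778, 5163), Mul(23056, 131)) = Add(Rational(-24778, 5163), 3020336) = Rational(15593969990, 5163)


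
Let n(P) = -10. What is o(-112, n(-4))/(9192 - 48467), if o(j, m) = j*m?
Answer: -224/7855 ≈ -0.028517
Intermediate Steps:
o(-112, n(-4))/(9192 - 48467) = (-112*(-10))/(9192 - 48467) = 1120/(-39275) = 1120*(-1/39275) = -224/7855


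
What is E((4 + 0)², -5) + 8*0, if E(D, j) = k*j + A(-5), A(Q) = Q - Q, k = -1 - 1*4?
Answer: 25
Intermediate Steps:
k = -5 (k = -1 - 4 = -5)
A(Q) = 0
E(D, j) = -5*j (E(D, j) = -5*j + 0 = -5*j)
E((4 + 0)², -5) + 8*0 = -5*(-5) + 8*0 = 25 + 0 = 25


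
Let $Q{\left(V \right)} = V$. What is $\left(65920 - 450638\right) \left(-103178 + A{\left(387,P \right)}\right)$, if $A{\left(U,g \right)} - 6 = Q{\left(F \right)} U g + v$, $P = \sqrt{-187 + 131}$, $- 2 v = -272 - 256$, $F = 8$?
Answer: $39590559944 - 2382173856 i \sqrt{14} \approx 3.9591 \cdot 10^{10} - 8.9133 \cdot 10^{9} i$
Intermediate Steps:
$v = 264$ ($v = - \frac{-272 - 256}{2} = \left(- \frac{1}{2}\right) \left(-528\right) = 264$)
$P = 2 i \sqrt{14}$ ($P = \sqrt{-56} = 2 i \sqrt{14} \approx 7.4833 i$)
$A{\left(U,g \right)} = 270 + 8 U g$ ($A{\left(U,g \right)} = 6 + \left(8 U g + 264\right) = 6 + \left(264 + 8 U g\right) = 270 + 8 U g$)
$\left(65920 - 450638\right) \left(-103178 + A{\left(387,P \right)}\right) = \left(65920 - 450638\right) \left(-103178 + \left(270 + 8 \cdot 387 \cdot 2 i \sqrt{14}\right)\right) = - 384718 \left(-103178 + \left(270 + 6192 i \sqrt{14}\right)\right) = - 384718 \left(-102908 + 6192 i \sqrt{14}\right) = 39590559944 - 2382173856 i \sqrt{14}$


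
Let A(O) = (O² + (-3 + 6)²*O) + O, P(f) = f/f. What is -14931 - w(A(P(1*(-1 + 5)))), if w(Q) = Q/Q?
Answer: -14932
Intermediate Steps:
P(f) = 1
A(O) = O² + 10*O (A(O) = (O² + 3²*O) + O = (O² + 9*O) + O = O² + 10*O)
w(Q) = 1
-14931 - w(A(P(1*(-1 + 5)))) = -14931 - 1*1 = -14931 - 1 = -14932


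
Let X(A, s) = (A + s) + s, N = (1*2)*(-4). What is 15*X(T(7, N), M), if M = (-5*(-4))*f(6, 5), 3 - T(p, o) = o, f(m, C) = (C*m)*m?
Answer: 108165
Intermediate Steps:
N = -8 (N = 2*(-4) = -8)
f(m, C) = C*m²
T(p, o) = 3 - o
M = 3600 (M = (-5*(-4))*(5*6²) = 20*(5*36) = 20*180 = 3600)
X(A, s) = A + 2*s
15*X(T(7, N), M) = 15*((3 - 1*(-8)) + 2*3600) = 15*((3 + 8) + 7200) = 15*(11 + 7200) = 15*7211 = 108165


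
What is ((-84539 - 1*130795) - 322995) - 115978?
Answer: -654307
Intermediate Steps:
((-84539 - 1*130795) - 322995) - 115978 = ((-84539 - 130795) - 322995) - 115978 = (-215334 - 322995) - 115978 = -538329 - 115978 = -654307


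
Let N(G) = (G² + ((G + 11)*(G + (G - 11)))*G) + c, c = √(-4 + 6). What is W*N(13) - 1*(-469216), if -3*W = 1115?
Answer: -3998987/3 - 1115*√2/3 ≈ -1.3335e+6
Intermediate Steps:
W = -1115/3 (W = -⅓*1115 = -1115/3 ≈ -371.67)
c = √2 ≈ 1.4142
N(G) = √2 + G² + G*(-11 + 2*G)*(11 + G) (N(G) = (G² + ((G + 11)*(G + (G - 11)))*G) + √2 = (G² + ((11 + G)*(G + (-11 + G)))*G) + √2 = (G² + ((11 + G)*(-11 + 2*G))*G) + √2 = (G² + ((-11 + 2*G)*(11 + G))*G) + √2 = (G² + G*(-11 + 2*G)*(11 + G)) + √2 = √2 + G² + G*(-11 + 2*G)*(11 + G))
W*N(13) - 1*(-469216) = -1115*(√2 - 121*13 + 2*13³ + 12*13²)/3 - 1*(-469216) = -1115*(√2 - 1573 + 2*2197 + 12*169)/3 + 469216 = -1115*(√2 - 1573 + 4394 + 2028)/3 + 469216 = -1115*(4849 + √2)/3 + 469216 = (-5406635/3 - 1115*√2/3) + 469216 = -3998987/3 - 1115*√2/3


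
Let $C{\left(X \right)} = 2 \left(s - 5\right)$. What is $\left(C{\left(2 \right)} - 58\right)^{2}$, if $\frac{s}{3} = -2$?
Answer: $6400$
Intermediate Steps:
$s = -6$ ($s = 3 \left(-2\right) = -6$)
$C{\left(X \right)} = -22$ ($C{\left(X \right)} = 2 \left(-6 - 5\right) = 2 \left(-11\right) = -22$)
$\left(C{\left(2 \right)} - 58\right)^{2} = \left(-22 - 58\right)^{2} = \left(-80\right)^{2} = 6400$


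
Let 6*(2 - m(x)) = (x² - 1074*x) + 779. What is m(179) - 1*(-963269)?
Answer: 989842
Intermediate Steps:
m(x) = -767/6 + 179*x - x²/6 (m(x) = 2 - ((x² - 1074*x) + 779)/6 = 2 - (779 + x² - 1074*x)/6 = 2 + (-779/6 + 179*x - x²/6) = -767/6 + 179*x - x²/6)
m(179) - 1*(-963269) = (-767/6 + 179*179 - ⅙*179²) - 1*(-963269) = (-767/6 + 32041 - ⅙*32041) + 963269 = (-767/6 + 32041 - 32041/6) + 963269 = 26573 + 963269 = 989842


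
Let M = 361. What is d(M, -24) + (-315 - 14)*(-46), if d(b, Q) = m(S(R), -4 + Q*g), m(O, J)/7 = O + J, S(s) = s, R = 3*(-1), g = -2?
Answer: 15421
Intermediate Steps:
R = -3
m(O, J) = 7*J + 7*O (m(O, J) = 7*(O + J) = 7*(J + O) = 7*J + 7*O)
d(b, Q) = -49 - 14*Q (d(b, Q) = 7*(-4 + Q*(-2)) + 7*(-3) = 7*(-4 - 2*Q) - 21 = (-28 - 14*Q) - 21 = -49 - 14*Q)
d(M, -24) + (-315 - 14)*(-46) = (-49 - 14*(-24)) + (-315 - 14)*(-46) = (-49 + 336) - 329*(-46) = 287 + 15134 = 15421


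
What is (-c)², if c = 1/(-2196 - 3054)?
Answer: 1/27562500 ≈ 3.6281e-8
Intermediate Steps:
c = -1/5250 (c = 1/(-5250) = -1/5250 ≈ -0.00019048)
(-c)² = (-1*(-1/5250))² = (1/5250)² = 1/27562500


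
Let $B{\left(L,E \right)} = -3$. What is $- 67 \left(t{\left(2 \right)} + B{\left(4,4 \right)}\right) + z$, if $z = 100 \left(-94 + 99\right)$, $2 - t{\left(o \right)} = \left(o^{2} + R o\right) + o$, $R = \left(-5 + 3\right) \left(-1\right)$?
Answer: $1237$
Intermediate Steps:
$R = 2$ ($R = \left(-2\right) \left(-1\right) = 2$)
$t{\left(o \right)} = 2 - o^{2} - 3 o$ ($t{\left(o \right)} = 2 - \left(\left(o^{2} + 2 o\right) + o\right) = 2 - \left(o^{2} + 3 o\right) = 2 - o^{2} - 3 o$)
$z = 500$ ($z = 100 \cdot 5 = 500$)
$- 67 \left(t{\left(2 \right)} + B{\left(4,4 \right)}\right) + z = - 67 \left(\left(2 - 2^{2} - 6\right) - 3\right) + 500 = - 67 \left(\left(2 - 4 - 6\right) - 3\right) + 500 = - 67 \left(-8 - 3\right) + 500 = \left(-67\right) \left(-11\right) + 500 = 737 + 500 = 1237$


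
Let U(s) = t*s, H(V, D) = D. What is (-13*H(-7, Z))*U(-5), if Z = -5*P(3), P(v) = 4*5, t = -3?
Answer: 19500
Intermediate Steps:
P(v) = 20
Z = -100 (Z = -5*20 = -100)
U(s) = -3*s
(-13*H(-7, Z))*U(-5) = (-13*(-100))*(-3*(-5)) = 1300*15 = 19500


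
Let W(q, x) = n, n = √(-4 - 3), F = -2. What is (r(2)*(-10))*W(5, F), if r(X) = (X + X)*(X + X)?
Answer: -160*I*√7 ≈ -423.32*I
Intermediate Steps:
n = I*√7 (n = √(-7) = I*√7 ≈ 2.6458*I)
r(X) = 4*X² (r(X) = (2*X)*(2*X) = 4*X²)
W(q, x) = I*√7
(r(2)*(-10))*W(5, F) = ((4*2²)*(-10))*(I*√7) = ((4*4)*(-10))*(I*√7) = (16*(-10))*(I*√7) = -160*I*√7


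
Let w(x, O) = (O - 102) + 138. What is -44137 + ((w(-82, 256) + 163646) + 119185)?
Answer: 238986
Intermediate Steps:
w(x, O) = 36 + O (w(x, O) = (-102 + O) + 138 = 36 + O)
-44137 + ((w(-82, 256) + 163646) + 119185) = -44137 + (((36 + 256) + 163646) + 119185) = -44137 + ((292 + 163646) + 119185) = -44137 + (163938 + 119185) = -44137 + 283123 = 238986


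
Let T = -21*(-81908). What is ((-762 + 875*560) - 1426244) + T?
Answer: 783062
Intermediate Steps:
T = 1720068
((-762 + 875*560) - 1426244) + T = ((-762 + 875*560) - 1426244) + 1720068 = ((-762 + 490000) - 1426244) + 1720068 = (489238 - 1426244) + 1720068 = -937006 + 1720068 = 783062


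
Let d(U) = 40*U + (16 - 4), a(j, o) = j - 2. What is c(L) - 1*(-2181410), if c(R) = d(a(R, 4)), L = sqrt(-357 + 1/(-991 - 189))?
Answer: 2181342 + 4*I*sqrt(124271995)/59 ≈ 2.1813e+6 + 755.78*I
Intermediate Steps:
L = I*sqrt(124271995)/590 (L = sqrt(-357 + 1/(-1180)) = sqrt(-357 - 1/1180) = sqrt(-421261/1180) = I*sqrt(124271995)/590 ≈ 18.894*I)
a(j, o) = -2 + j
d(U) = 12 + 40*U (d(U) = 40*U + 12 = 12 + 40*U)
c(R) = -68 + 40*R (c(R) = 12 + 40*(-2 + R) = 12 + (-80 + 40*R) = -68 + 40*R)
c(L) - 1*(-2181410) = (-68 + 40*(I*sqrt(124271995)/590)) - 1*(-2181410) = (-68 + 4*I*sqrt(124271995)/59) + 2181410 = 2181342 + 4*I*sqrt(124271995)/59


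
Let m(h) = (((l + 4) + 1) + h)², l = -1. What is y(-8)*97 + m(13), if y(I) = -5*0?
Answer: 289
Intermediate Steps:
y(I) = 0
m(h) = (4 + h)² (m(h) = (((-1 + 4) + 1) + h)² = ((3 + 1) + h)² = (4 + h)²)
y(-8)*97 + m(13) = 0*97 + (4 + 13)² = 0 + 17² = 0 + 289 = 289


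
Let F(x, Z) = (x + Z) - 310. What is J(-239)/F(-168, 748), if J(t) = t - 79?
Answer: -53/45 ≈ -1.1778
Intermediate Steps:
F(x, Z) = -310 + Z + x (F(x, Z) = (Z + x) - 310 = -310 + Z + x)
J(t) = -79 + t
J(-239)/F(-168, 748) = (-79 - 239)/(-310 + 748 - 168) = -318/270 = -318*1/270 = -53/45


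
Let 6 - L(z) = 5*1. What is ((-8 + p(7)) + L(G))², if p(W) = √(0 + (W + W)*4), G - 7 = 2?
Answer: 105 - 28*√14 ≈ 0.23359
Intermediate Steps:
G = 9 (G = 7 + 2 = 9)
p(W) = 2*√2*√W (p(W) = √(0 + (2*W)*4) = √(0 + 8*W) = √(8*W) = 2*√2*√W)
L(z) = 1 (L(z) = 6 - 5 = 1)
((-8 + p(7)) + L(G))² = ((-8 + 2*√2*√7) + 1)² = ((-8 + 2*√14) + 1)² = (-7 + 2*√14)²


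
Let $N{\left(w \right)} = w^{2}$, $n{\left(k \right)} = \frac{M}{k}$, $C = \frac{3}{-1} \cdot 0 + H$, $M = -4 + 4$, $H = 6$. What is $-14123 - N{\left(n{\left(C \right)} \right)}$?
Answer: $-14123$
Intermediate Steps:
$M = 0$
$C = 6$ ($C = \frac{3}{-1} \cdot 0 + 6 = 3 \left(-1\right) 0 + 6 = \left(-3\right) 0 + 6 = 0 + 6 = 6$)
$n{\left(k \right)} = 0$ ($n{\left(k \right)} = \frac{0}{k} = 0$)
$-14123 - N{\left(n{\left(C \right)} \right)} = -14123 - 0^{2} = -14123 - 0 = -14123 + 0 = -14123$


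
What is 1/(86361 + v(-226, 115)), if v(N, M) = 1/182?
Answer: 182/15717703 ≈ 1.1579e-5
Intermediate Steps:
v(N, M) = 1/182
1/(86361 + v(-226, 115)) = 1/(86361 + 1/182) = 1/(15717703/182) = 182/15717703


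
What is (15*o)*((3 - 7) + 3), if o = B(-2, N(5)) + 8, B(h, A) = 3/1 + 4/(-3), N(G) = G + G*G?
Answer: -145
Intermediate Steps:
N(G) = G + G²
B(h, A) = 5/3 (B(h, A) = 3*1 + 4*(-⅓) = 3 - 4/3 = 5/3)
o = 29/3 (o = 5/3 + 8 = 29/3 ≈ 9.6667)
(15*o)*((3 - 7) + 3) = (15*(29/3))*((3 - 7) + 3) = 145*(-4 + 3) = 145*(-1) = -145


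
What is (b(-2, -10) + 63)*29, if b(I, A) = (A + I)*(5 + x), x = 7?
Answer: -2349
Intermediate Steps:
b(I, A) = 12*A + 12*I (b(I, A) = (A + I)*(5 + 7) = (A + I)*12 = 12*A + 12*I)
(b(-2, -10) + 63)*29 = ((12*(-10) + 12*(-2)) + 63)*29 = ((-120 - 24) + 63)*29 = (-144 + 63)*29 = -81*29 = -2349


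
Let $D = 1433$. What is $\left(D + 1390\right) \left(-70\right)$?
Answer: $-197610$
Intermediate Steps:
$\left(D + 1390\right) \left(-70\right) = \left(1433 + 1390\right) \left(-70\right) = 2823 \left(-70\right) = -197610$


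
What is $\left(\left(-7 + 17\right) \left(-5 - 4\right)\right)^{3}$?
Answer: $-729000$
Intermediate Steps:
$\left(\left(-7 + 17\right) \left(-5 - 4\right)\right)^{3} = \left(10 \left(-9\right)\right)^{3} = \left(-90\right)^{3} = -729000$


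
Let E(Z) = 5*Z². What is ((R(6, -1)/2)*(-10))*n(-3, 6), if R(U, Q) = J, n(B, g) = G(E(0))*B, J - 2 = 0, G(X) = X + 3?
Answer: 90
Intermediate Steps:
G(X) = 3 + X
J = 2 (J = 2 + 0 = 2)
n(B, g) = 3*B (n(B, g) = (3 + 5*0²)*B = (3 + 5*0)*B = (3 + 0)*B = 3*B)
R(U, Q) = 2
((R(6, -1)/2)*(-10))*n(-3, 6) = ((2/2)*(-10))*(3*(-3)) = ((2*(½))*(-10))*(-9) = (1*(-10))*(-9) = -10*(-9) = 90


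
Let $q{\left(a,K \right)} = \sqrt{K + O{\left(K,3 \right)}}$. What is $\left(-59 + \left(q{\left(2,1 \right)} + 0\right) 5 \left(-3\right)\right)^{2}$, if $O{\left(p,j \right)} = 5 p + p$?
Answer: $5056 + 1770 \sqrt{7} \approx 9739.0$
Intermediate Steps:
$O{\left(p,j \right)} = 6 p$
$q{\left(a,K \right)} = \sqrt{7} \sqrt{K}$ ($q{\left(a,K \right)} = \sqrt{K + 6 K} = \sqrt{7 K} = \sqrt{7} \sqrt{K}$)
$\left(-59 + \left(q{\left(2,1 \right)} + 0\right) 5 \left(-3\right)\right)^{2} = \left(-59 + \left(\sqrt{7} \sqrt{1} + 0\right) 5 \left(-3\right)\right)^{2} = \left(-59 + \left(\sqrt{7} \cdot 1 + 0\right) \left(-15\right)\right)^{2} = \left(-59 + \left(\sqrt{7} + 0\right) \left(-15\right)\right)^{2} = \left(-59 + \sqrt{7} \left(-15\right)\right)^{2} = \left(-59 - 15 \sqrt{7}\right)^{2}$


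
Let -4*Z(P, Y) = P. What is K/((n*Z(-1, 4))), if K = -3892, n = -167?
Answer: 15568/167 ≈ 93.222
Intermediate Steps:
Z(P, Y) = -P/4
K/((n*Z(-1, 4))) = -3892/((-(-167)*(-1)/4)) = -3892/((-167*¼)) = -3892/(-167/4) = -3892*(-4/167) = 15568/167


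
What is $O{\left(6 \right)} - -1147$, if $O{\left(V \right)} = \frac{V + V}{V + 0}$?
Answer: $1149$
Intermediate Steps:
$O{\left(V \right)} = 2$ ($O{\left(V \right)} = \frac{2 V}{V} = 2$)
$O{\left(6 \right)} - -1147 = 2 - -1147 = 2 + 1147 = 1149$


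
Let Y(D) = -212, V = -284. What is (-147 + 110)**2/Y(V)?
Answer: -1369/212 ≈ -6.4576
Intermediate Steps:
(-147 + 110)**2/Y(V) = (-147 + 110)**2/(-212) = (-37)**2*(-1/212) = 1369*(-1/212) = -1369/212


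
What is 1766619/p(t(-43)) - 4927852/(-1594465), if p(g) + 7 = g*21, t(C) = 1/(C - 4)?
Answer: -26477689390409/111612550 ≈ -2.3723e+5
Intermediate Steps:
t(C) = 1/(-4 + C)
p(g) = -7 + 21*g (p(g) = -7 + g*21 = -7 + 21*g)
1766619/p(t(-43)) - 4927852/(-1594465) = 1766619/(-7 + 21/(-4 - 43)) - 4927852/(-1594465) = 1766619/(-7 + 21/(-47)) - 4927852*(-1/1594465) = 1766619/(-7 + 21*(-1/47)) + 4927852/1594465 = 1766619/(-7 - 21/47) + 4927852/1594465 = 1766619/(-350/47) + 4927852/1594465 = 1766619*(-47/350) + 4927852/1594465 = -83031093/350 + 4927852/1594465 = -26477689390409/111612550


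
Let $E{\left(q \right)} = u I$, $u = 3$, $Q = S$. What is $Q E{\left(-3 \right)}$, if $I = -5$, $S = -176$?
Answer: $2640$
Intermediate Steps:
$Q = -176$
$E{\left(q \right)} = -15$ ($E{\left(q \right)} = 3 \left(-5\right) = -15$)
$Q E{\left(-3 \right)} = \left(-176\right) \left(-15\right) = 2640$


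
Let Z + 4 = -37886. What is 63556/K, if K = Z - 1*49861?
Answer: -63556/87751 ≈ -0.72428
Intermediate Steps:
Z = -37890 (Z = -4 - 37886 = -37890)
K = -87751 (K = -37890 - 1*49861 = -37890 - 49861 = -87751)
63556/K = 63556/(-87751) = 63556*(-1/87751) = -63556/87751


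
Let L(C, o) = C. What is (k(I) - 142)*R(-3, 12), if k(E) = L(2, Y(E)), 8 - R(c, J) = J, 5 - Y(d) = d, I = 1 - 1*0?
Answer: 560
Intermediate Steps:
I = 1 (I = 1 + 0 = 1)
Y(d) = 5 - d
R(c, J) = 8 - J
k(E) = 2
(k(I) - 142)*R(-3, 12) = (2 - 142)*(8 - 1*12) = -140*(8 - 12) = -140*(-4) = 560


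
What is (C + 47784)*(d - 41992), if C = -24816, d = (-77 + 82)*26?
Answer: -961486416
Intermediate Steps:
d = 130 (d = 5*26 = 130)
(C + 47784)*(d - 41992) = (-24816 + 47784)*(130 - 41992) = 22968*(-41862) = -961486416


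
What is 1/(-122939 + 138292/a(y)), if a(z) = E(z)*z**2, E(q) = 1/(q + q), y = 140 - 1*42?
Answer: -7/840817 ≈ -8.3252e-6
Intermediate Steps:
y = 98 (y = 140 - 42 = 98)
E(q) = 1/(2*q)
a(z) = z/2 (a(z) = (1/(2*z))*z**2 = z/2)
1/(-122939 + 138292/a(y)) = 1/(-122939 + 138292/(((1/2)*98))) = 1/(-122939 + 138292/49) = 1/(-122939 + 138292*(1/49)) = 1/(-122939 + 19756/7) = 1/(-840817/7) = -7/840817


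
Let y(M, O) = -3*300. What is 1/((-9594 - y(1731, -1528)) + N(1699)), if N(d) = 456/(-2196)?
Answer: -183/1591040 ≈ -0.00011502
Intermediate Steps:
N(d) = -38/183 (N(d) = 456*(-1/2196) = -38/183)
y(M, O) = -900
1/((-9594 - y(1731, -1528)) + N(1699)) = 1/((-9594 - 1*(-900)) - 38/183) = 1/((-9594 + 900) - 38/183) = 1/(-8694 - 38/183) = 1/(-1591040/183) = -183/1591040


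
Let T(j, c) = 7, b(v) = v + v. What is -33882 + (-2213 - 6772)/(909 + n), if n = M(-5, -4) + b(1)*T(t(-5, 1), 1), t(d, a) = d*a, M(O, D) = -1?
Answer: -31248189/922 ≈ -33892.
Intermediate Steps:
t(d, a) = a*d
b(v) = 2*v
n = 13 (n = -1 + (2*1)*7 = -1 + 2*7 = -1 + 14 = 13)
-33882 + (-2213 - 6772)/(909 + n) = -33882 + (-2213 - 6772)/(909 + 13) = -33882 - 8985/922 = -31248189/922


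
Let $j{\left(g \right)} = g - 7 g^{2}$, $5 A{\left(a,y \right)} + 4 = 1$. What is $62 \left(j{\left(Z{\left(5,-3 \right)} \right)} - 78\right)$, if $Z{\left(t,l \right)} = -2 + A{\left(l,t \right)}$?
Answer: $- \frac{198276}{25} \approx -7931.0$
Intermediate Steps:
$A{\left(a,y \right)} = - \frac{3}{5}$ ($A{\left(a,y \right)} = - \frac{4}{5} + \frac{1}{5} \cdot 1 = - \frac{4}{5} + \frac{1}{5} = - \frac{3}{5}$)
$Z{\left(t,l \right)} = - \frac{13}{5}$ ($Z{\left(t,l \right)} = -2 - \frac{3}{5} = - \frac{13}{5}$)
$62 \left(j{\left(Z{\left(5,-3 \right)} \right)} - 78\right) = 62 \left(- \frac{13 \left(1 - - \frac{91}{5}\right)}{5} - 78\right) = 62 \left(- \frac{13 \left(1 + \frac{91}{5}\right)}{5} - 78\right) = 62 \left(\left(- \frac{13}{5}\right) \frac{96}{5} - 78\right) = 62 \left(- \frac{1248}{25} - 78\right) = 62 \left(- \frac{3198}{25}\right) = - \frac{198276}{25}$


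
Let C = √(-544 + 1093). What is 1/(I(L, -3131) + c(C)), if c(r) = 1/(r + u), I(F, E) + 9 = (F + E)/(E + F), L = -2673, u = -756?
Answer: -4568652/36555265 + 3*√61/36555265 ≈ -0.12498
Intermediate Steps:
C = 3*√61 (C = √549 = 3*√61 ≈ 23.431)
I(F, E) = -8 (I(F, E) = -9 + (F + E)/(E + F) = -9 + (E + F)/(E + F) = -9 + 1 = -8)
c(r) = 1/(-756 + r) (c(r) = 1/(r - 756) = 1/(-756 + r))
1/(I(L, -3131) + c(C)) = 1/(-8 + 1/(-756 + 3*√61))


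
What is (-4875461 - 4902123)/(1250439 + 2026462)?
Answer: -9777584/3276901 ≈ -2.9838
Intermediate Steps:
(-4875461 - 4902123)/(1250439 + 2026462) = -9777584/3276901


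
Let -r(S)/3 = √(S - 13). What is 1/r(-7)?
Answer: I*√5/30 ≈ 0.074536*I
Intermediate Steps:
r(S) = -3*√(-13 + S) (r(S) = -3*√(S - 13) = -3*√(-13 + S))
1/r(-7) = 1/(-3*√(-13 - 7)) = 1/(-6*I*√5) = I*√5/30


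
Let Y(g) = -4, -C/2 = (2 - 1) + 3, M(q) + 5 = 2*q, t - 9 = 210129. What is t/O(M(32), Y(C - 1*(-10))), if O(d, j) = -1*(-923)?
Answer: 210138/923 ≈ 227.67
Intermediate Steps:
t = 210138 (t = 9 + 210129 = 210138)
M(q) = -5 + 2*q
C = -8 (C = -2*((2 - 1) + 3) = -2*(1 + 3) = -2*4 = -8)
O(d, j) = 923
t/O(M(32), Y(C - 1*(-10))) = 210138/923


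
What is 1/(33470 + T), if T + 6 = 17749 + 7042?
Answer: 1/58255 ≈ 1.7166e-5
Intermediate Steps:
T = 24785 (T = -6 + (17749 + 7042) = -6 + 24791 = 24785)
1/(33470 + T) = 1/(33470 + 24785) = 1/58255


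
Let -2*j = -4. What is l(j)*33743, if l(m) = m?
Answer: 67486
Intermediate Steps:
j = 2 (j = -1/2*(-4) = 2)
l(j)*33743 = 2*33743 = 67486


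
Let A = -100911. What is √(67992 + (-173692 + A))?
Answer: I*√206611 ≈ 454.54*I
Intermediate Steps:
√(67992 + (-173692 + A)) = √(67992 + (-173692 - 100911)) = √(67992 - 274603) = √(-206611) = I*√206611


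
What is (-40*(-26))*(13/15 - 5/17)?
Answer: 30368/51 ≈ 595.45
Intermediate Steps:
(-40*(-26))*(13/15 - 5/17) = 1040*(13*(1/15) - 5*1/17) = 1040*(13/15 - 5/17) = 1040*(146/255) = 30368/51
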